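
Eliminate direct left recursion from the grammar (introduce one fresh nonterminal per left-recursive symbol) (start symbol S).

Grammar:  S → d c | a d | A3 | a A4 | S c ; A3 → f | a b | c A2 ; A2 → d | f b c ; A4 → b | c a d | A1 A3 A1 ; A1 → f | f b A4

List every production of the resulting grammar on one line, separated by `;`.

S → d c S' | a d S' | A3 S' | a A4 S'; A3 → f | a b | c A2; A2 → d | f b c; A4 → b | c a d | A1 A3 A1; A1 → f | f b A4; S' → c S' | epsilon

Left recursion appears on S.
For S: α = {c}, β = {d c, a d, A3, a A4}. Rewrite as S → β S' and S' → α S' | ε.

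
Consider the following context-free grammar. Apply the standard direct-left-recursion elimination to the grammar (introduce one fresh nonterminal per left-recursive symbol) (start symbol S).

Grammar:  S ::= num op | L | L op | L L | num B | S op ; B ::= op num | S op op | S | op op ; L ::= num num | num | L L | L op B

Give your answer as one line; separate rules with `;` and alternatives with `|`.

S ::= num op S' | L S' | L op S' | L L S' | num B S'; B ::= op num | S op op | S | op op; L ::= num num L' | num L'; S' ::= op S' | eps; L' ::= L L' | op B L' | eps

S, L are directly left-recursive.
For S: α = {op}, β = {num op, L, L op, L L, num B}. Rewrite as S → β S' and S' → α S' | ε.
For L: α = {L, op B}, β = {num num, num}. Rewrite as L → β L' and L' → α L' | ε.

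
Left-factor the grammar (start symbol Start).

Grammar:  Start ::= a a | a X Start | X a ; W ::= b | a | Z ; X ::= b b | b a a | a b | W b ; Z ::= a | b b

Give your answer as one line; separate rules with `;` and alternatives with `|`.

Start ::= X a | a Start1; W ::= b | a | Z; X ::= a b | W b | b X1; Z ::= a | b b; Start1 ::= a | X Start; X1 ::= b | a a

Start has alternatives sharing prefix 'a': factor to Start → a Start1 with Start1 → a | X Start.
X has alternatives sharing prefix 'b': factor to X → b X1 with X1 → b | a a.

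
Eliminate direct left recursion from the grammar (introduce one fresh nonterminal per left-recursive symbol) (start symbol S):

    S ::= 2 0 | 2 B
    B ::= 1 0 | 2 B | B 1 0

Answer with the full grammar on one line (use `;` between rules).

S ::= 2 0 | 2 B; B ::= 1 0 B' | 2 B B'; B' ::= 1 0 B' | epsilon

B is directly left-recursive.
For B: α = {1 0}, β = {1 0, 2 B}. Rewrite as B → β B' and B' → α B' | ε.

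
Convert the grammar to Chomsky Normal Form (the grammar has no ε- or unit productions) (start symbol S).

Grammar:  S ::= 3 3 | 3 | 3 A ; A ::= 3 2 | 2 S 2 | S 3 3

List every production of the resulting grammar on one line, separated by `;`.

Introduce a nonterminal for each terminal appearing in a rule of length ≥ 2: X1 → 3, X2 → 2.
Binarize each right-hand side of length ≥ 3 by chaining fresh nonterminals (Y1, Y2, …): affected rules were A → X2 S X2; A → S X1 X1.

S ::= X1 X1 | 3 | X1 A; A ::= X1 X2 | X2 Y1 | S Y2; X1 ::= 3; X2 ::= 2; Y1 ::= S X2; Y2 ::= X1 X1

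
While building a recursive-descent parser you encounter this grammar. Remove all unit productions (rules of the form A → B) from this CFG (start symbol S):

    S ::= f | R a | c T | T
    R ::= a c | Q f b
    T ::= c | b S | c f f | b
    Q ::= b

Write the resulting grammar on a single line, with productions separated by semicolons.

Unit pairs: S ⇒* {T}.
Replace each nonterminal's rules with the union of the non-unit rules of every nonterminal it unit-derives.

S ::= f | R a | c T | c | b S | c f f | b; R ::= a c | Q f b; T ::= c | b S | c f f | b; Q ::= b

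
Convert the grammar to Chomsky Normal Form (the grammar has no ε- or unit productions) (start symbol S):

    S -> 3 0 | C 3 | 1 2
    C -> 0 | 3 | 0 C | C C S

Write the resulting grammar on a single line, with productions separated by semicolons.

S -> X1 X2 | C X1 | X3 X4; C -> 0 | 3 | X2 C | C Y1; X1 -> 3; X2 -> 0; X3 -> 1; X4 -> 2; Y1 -> C S

Introduce a nonterminal for each terminal appearing in a rule of length ≥ 2: X1 → 3, X2 → 0, X3 → 1, X4 → 2.
Binarize each right-hand side of length ≥ 3 by chaining fresh nonterminals (Y1, Y2, …): affected rules were C → C C S.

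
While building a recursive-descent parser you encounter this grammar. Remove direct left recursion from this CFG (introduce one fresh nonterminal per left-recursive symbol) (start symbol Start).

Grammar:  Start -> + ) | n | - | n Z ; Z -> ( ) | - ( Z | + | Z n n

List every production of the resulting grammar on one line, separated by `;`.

Z is directly left-recursive.
For Z: α = {n n}, β = {( ), - ( Z, +}. Rewrite as Z → β Z1 and Z1 → α Z1 | ε.

Start -> + ) | n | - | n Z; Z -> ( ) Z1 | - ( Z Z1 | + Z1; Z1 -> n n Z1 | ε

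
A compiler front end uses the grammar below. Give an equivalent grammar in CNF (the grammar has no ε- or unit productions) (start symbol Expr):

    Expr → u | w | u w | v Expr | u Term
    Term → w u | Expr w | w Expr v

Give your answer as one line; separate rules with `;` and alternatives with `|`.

Expr → u | w | X1 X2 | X3 Expr | X1 Term; Term → X2 X1 | Expr X2 | X2 Y1; X1 → u; X2 → w; X3 → v; Y1 → Expr X3

Introduce a nonterminal for each terminal appearing in a rule of length ≥ 2: X1 → u, X2 → w, X3 → v.
Binarize each right-hand side of length ≥ 3 by chaining fresh nonterminals (Y1, Y2, …): affected rules were Term → X2 Expr X3.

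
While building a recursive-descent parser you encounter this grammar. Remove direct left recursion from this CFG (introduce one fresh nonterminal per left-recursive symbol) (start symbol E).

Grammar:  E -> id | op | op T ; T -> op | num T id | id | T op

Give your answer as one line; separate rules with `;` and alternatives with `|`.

E -> id | op | op T; T -> op T' | num T id T' | id T'; T' -> op T' | epsilon

Directly left-recursive nonterminal: T.
For T: α = {op}, β = {op, num T id, id}. Rewrite as T → β T' and T' → α T' | ε.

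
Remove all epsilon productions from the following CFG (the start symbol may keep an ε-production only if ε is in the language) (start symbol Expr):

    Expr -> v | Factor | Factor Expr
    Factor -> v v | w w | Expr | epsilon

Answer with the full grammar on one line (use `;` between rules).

Nullable set = {Expr, Factor}.
ε ∈ L(G) since Expr is nullable, so keep Expr → ε.

Expr -> v | Factor | Factor Expr | epsilon; Factor -> v v | w w | Expr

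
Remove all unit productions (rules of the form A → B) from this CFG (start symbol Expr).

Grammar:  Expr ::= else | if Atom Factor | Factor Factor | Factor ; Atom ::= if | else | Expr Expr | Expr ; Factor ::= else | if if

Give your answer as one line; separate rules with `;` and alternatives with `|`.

Expr ::= else | if if | if Atom Factor | Factor Factor; Atom ::= if | else | Expr Expr | if if | if Atom Factor | Factor Factor; Factor ::= else | if if

Unit pairs: Atom ⇒* {Expr, Factor}; Expr ⇒* {Factor}.
For every A with A ⇒* B via unit rules, add B's non-unit alternatives to A; then delete every rule of the form X → Y.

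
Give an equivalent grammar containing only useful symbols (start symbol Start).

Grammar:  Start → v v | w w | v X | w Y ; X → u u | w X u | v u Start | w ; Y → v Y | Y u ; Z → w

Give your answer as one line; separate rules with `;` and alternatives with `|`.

Generating nonterminals: {Start, X, Z}.
Reachable from Start after that: {Start, X}.
Removed useless symbols: {Y, Z} and every production mentioning them.

Start → v v | w w | v X; X → u u | w X u | v u Start | w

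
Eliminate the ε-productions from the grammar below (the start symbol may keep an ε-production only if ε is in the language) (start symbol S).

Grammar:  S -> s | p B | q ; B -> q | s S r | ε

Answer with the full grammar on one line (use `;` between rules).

The nullable symbols are {B}.
ε ∉ L(G), so no ε-production is kept.
Add the nullable-subset variants: S → p B gives p B | p.

S -> s | p B | p | q; B -> q | s S r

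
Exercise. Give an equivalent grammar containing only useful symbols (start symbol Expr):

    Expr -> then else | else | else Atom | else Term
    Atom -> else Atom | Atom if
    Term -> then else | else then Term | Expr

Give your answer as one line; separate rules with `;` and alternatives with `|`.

Expr -> then else | else | else Term; Term -> then else | else then Term | Expr

Generating nonterminals: {Expr, Term}.
Reachable from Expr after that: {Expr, Term}.
Removed useless symbols: {Atom} and every production mentioning them.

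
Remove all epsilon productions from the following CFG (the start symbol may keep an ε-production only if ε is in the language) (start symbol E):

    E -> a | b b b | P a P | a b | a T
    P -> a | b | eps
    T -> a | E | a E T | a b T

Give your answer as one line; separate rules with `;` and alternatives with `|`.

Nullable set = {P}.
ε ∉ L(G), so no ε-production is kept.
Expand every rule over subsets of its nullable positions: E → P a P gives P a P | P a | a P.

E -> a | b b b | P a P | P a | a P | a b | a T; P -> a | b; T -> a | E | a E T | a b T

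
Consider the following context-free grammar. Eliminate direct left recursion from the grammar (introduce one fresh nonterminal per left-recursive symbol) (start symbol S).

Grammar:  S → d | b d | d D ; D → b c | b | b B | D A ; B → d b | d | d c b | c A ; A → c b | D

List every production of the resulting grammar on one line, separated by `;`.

S → d | b d | d D; D → b c D' | b D' | b B D'; B → d b | d | d c b | c A; A → c b | D; D' → A D' | epsilon

Directly left-recursive nonterminal: D.
For D: α = {A}, β = {b c, b, b B}. Rewrite as D → β D' and D' → α D' | ε.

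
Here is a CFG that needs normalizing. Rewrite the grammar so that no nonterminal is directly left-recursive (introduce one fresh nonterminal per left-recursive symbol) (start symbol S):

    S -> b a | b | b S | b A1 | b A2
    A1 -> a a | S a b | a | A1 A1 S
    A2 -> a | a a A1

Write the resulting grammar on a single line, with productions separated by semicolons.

Left recursion appears on A1.
For A1: α = {A1 S}, β = {a a, S a b, a}. Rewrite as A1 → β A1' and A1' → α A1' | ε.

S -> b a | b | b S | b A1 | b A2; A1 -> a a A1' | S a b A1' | a A1'; A2 -> a | a a A1; A1' -> A1 S A1' | ε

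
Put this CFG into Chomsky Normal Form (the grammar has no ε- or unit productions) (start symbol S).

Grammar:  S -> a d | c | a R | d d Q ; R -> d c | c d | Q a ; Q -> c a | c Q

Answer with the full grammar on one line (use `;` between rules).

Introduce a nonterminal for each terminal appearing in a rule of length ≥ 2: X1 → a, X2 → d, X3 → c.
Binarize each right-hand side of length ≥ 3 by chaining fresh nonterminals (Y1, Y2, …): affected rules were S → X2 X2 Q.

S -> X1 X2 | c | X1 R | X2 Y1; R -> X2 X3 | X3 X2 | Q X1; Q -> X3 X1 | X3 Q; X1 -> a; X2 -> d; X3 -> c; Y1 -> X2 Q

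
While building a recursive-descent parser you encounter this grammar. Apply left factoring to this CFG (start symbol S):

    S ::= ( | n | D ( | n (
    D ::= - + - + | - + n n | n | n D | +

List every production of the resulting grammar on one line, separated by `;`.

S has alternatives sharing prefix 'n': factor to S → n S' with S' → ε | (.
D has alternatives sharing prefix '- +': factor to D → - + D' with D' → - + | n n.
D has alternatives sharing prefix 'n': factor to D → n D'' with D'' → ε | D.

S ::= ( | D ( | n S'; D ::= + | - + D' | n D''; S' ::= ε | (; D' ::= - + | n n; D'' ::= ε | D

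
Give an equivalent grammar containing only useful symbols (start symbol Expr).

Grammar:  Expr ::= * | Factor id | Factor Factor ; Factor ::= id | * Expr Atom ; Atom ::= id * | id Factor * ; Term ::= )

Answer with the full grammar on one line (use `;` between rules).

Expr ::= * | Factor id | Factor Factor; Factor ::= id | * Expr Atom; Atom ::= id * | id Factor *

Generating nonterminals: {Atom, Expr, Factor, Term}.
Reachable from Expr after that: {Atom, Expr, Factor}.
Removed useless symbols: {Term} and every production mentioning them.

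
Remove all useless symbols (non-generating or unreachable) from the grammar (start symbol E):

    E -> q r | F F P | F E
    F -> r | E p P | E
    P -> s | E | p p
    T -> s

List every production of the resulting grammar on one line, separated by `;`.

Generating nonterminals: {E, F, P, T}.
Reachable from E after that: {E, F, P}.
Removed useless symbols: {T} and every production mentioning them.

E -> q r | F F P | F E; F -> r | E p P | E; P -> s | E | p p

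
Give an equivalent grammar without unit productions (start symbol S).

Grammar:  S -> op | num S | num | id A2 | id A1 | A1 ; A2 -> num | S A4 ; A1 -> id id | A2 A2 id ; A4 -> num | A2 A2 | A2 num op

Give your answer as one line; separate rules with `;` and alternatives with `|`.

S -> id id | A2 A2 id | op | num S | num | id A2 | id A1; A2 -> num | S A4; A1 -> id id | A2 A2 id; A4 -> num | A2 A2 | A2 num op

Unit pairs: S ⇒* {A1}.
Replace each nonterminal's rules with the union of the non-unit rules of every nonterminal it unit-derives.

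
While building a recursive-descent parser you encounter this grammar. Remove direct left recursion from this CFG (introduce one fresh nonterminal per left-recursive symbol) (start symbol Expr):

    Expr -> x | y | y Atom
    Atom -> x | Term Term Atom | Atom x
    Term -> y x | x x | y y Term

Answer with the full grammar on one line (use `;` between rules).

Left recursion appears on Atom.
For Atom: α = {x}, β = {x, Term Term Atom}. Rewrite as Atom → β Atom1 and Atom1 → α Atom1 | ε.

Expr -> x | y | y Atom; Atom -> x Atom1 | Term Term Atom Atom1; Term -> y x | x x | y y Term; Atom1 -> x Atom1 | ε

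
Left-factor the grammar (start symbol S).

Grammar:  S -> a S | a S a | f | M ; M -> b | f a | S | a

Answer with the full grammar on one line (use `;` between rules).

S has alternatives sharing prefix 'a S': factor to S → a S S' with S' → ε | a.

S -> f | M | a S S'; M -> b | f a | S | a; S' -> ε | a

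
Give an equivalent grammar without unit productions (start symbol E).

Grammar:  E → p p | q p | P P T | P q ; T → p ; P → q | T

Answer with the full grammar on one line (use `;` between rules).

Unit pairs: P ⇒* {T}.
For every A with A ⇒* B via unit rules, add B's non-unit alternatives to A; then delete every rule of the form X → Y.

E → p p | q p | P P T | P q; T → p; P → q | p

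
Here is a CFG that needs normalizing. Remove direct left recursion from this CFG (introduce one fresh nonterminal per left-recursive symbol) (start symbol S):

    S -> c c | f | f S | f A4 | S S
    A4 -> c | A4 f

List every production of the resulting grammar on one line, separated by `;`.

S -> c c S' | f S' | f S S' | f A4 S'; A4 -> c A4'; S' -> S S' | ε; A4' -> f A4' | ε

S, A4 are directly left-recursive.
For S: α = {S}, β = {c c, f, f S, f A4}. Rewrite as S → β S' and S' → α S' | ε.
For A4: α = {f}, β = {c}. Rewrite as A4 → β A4' and A4' → α A4' | ε.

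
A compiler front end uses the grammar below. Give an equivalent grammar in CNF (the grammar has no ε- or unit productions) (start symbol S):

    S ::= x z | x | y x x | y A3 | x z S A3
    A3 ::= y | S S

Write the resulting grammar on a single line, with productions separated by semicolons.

S ::= X1 X2 | x | X3 Y1 | X3 A3 | X1 Y2; A3 ::= y | S S; X1 ::= x; X2 ::= z; X3 ::= y; Y1 ::= X1 X1; Y2 ::= X2 Y3; Y3 ::= S A3

Introduce a nonterminal for each terminal appearing in a rule of length ≥ 2: X1 → x, X2 → z, X3 → y.
Binarize each right-hand side of length ≥ 3 by chaining fresh nonterminals (Y1, Y2, …): affected rules were S → X3 X1 X1; S → X1 X2 S A3.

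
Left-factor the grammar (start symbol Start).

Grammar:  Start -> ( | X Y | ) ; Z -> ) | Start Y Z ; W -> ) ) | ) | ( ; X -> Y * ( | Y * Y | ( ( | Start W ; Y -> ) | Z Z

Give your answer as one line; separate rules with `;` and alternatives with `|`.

W has alternatives sharing prefix ')': factor to W → ) W1 with W1 → ) | ε.
X has alternatives sharing prefix 'Y *': factor to X → Y * X1 with X1 → ( | Y.

Start -> ( | X Y | ); Z -> ) | Start Y Z; W -> ( | ) W1; X -> ( ( | Start W | Y * X1; Y -> ) | Z Z; W1 -> ) | epsilon; X1 -> ( | Y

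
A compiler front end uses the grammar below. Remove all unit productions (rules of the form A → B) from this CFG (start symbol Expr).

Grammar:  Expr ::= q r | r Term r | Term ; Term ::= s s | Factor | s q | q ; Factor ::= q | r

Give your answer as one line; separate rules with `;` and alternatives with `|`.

Expr ::= s s | s q | q | r | q r | r Term r; Term ::= s s | s q | q | r; Factor ::= q | r

Unit pairs: Expr ⇒* {Factor, Term}; Term ⇒* {Factor}.
For every A with A ⇒* B via unit rules, add B's non-unit alternatives to A; then delete every rule of the form X → Y.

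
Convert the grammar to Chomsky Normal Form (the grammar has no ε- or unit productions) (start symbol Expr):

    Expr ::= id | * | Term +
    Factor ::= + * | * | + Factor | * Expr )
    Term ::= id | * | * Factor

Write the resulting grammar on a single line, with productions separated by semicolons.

Expr ::= id | * | Term X1; Factor ::= X1 X2 | * | X1 Factor | X2 Y1; Term ::= id | * | X2 Factor; X1 ::= +; X2 ::= *; X3 ::= ); Y1 ::= Expr X3

Introduce a nonterminal for each terminal appearing in a rule of length ≥ 2: X1 → +, X2 → *, X3 → ).
Binarize each right-hand side of length ≥ 3 by chaining fresh nonterminals (Y1, Y2, …): affected rules were Factor → X2 Expr X3.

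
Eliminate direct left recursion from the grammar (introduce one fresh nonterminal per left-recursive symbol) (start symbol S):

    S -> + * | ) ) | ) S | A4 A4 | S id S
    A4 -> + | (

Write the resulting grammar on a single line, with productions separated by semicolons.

S -> + * S' | ) ) S' | ) S S' | A4 A4 S'; A4 -> + | (; S' -> id S S' | ε

S is directly left-recursive.
For S: α = {id S}, β = {+ *, ) ), ) S, A4 A4}. Rewrite as S → β S' and S' → α S' | ε.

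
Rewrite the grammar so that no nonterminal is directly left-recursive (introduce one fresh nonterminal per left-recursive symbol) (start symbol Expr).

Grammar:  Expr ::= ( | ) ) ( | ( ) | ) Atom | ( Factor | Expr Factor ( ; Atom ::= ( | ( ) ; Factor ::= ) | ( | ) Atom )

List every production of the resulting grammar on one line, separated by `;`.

Directly left-recursive nonterminal: Expr.
For Expr: α = {Factor (}, β = {(, ) ) (, ( ), ) Atom, ( Factor}. Rewrite as Expr → β Expr1 and Expr1 → α Expr1 | ε.

Expr ::= ( Expr1 | ) ) ( Expr1 | ( ) Expr1 | ) Atom Expr1 | ( Factor Expr1; Atom ::= ( | ( ); Factor ::= ) | ( | ) Atom ); Expr1 ::= Factor ( Expr1 | eps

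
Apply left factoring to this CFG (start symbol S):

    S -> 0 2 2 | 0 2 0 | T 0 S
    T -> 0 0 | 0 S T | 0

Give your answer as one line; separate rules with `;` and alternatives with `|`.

S has alternatives sharing prefix '0 2': factor to S → 0 2 S' with S' → 2 | 0.
T has alternatives sharing prefix '0': factor to T → 0 T' with T' → 0 | S T | ε.

S -> T 0 S | 0 2 S'; T -> 0 T'; S' -> 2 | 0; T' -> 0 | S T | epsilon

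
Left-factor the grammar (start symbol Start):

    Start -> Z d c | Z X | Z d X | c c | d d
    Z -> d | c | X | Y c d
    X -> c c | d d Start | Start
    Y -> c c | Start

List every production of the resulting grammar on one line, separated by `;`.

Start -> c c | d d | Z Start1; Z -> d | c | X | Y c d; X -> c c | d d Start | Start; Y -> c c | Start; Start1 -> X | d Start11; Start11 -> c | X

Start has alternatives sharing prefix 'Z': factor to Start → Z Start1 with Start1 → d c | X | d X.
Start1 has alternatives sharing prefix 'd': factor to Start1 → d Start11 with Start11 → c | X.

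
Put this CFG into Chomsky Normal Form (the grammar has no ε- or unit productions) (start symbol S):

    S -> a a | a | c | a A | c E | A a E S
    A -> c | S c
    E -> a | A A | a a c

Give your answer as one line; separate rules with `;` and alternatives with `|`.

Introduce a nonterminal for each terminal appearing in a rule of length ≥ 2: X1 → a, X2 → c.
Binarize each right-hand side of length ≥ 3 by chaining fresh nonterminals (Y1, Y2, …): affected rules were S → A X1 E S; E → X1 X1 X2.

S -> X1 X1 | a | c | X1 A | X2 E | A Y1; A -> c | S X2; E -> a | A A | X1 Y3; X1 -> a; X2 -> c; Y1 -> X1 Y2; Y2 -> E S; Y3 -> X1 X2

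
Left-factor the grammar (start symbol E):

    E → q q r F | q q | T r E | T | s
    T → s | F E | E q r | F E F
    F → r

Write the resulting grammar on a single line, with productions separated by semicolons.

E → s | q q E' | T E''; T → s | E q r | F E T'; F → r; E' → r F | ε; E'' → r E | ε; T' → ε | F

E has alternatives sharing prefix 'q q': factor to E → q q E' with E' → r F | ε.
E has alternatives sharing prefix 'T': factor to E → T E'' with E'' → r E | ε.
T has alternatives sharing prefix 'F E': factor to T → F E T' with T' → ε | F.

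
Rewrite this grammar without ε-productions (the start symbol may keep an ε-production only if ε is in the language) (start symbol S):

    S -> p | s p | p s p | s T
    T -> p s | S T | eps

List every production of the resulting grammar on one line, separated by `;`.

S -> p | s p | p s p | s T | s; T -> p s | S T | S

The nullable symbols are {T}.
ε ∉ L(G), so no ε-production is kept.
Expand every rule over subsets of its nullable positions: S → s T gives s T | s. T → S T gives S T | S.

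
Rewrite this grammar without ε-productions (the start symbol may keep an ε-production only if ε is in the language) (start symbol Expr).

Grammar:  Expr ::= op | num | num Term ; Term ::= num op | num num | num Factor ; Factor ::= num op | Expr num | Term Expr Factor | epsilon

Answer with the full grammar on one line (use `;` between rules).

The nullable symbols are {Factor}.
ε ∉ L(G), so no ε-production is kept.
Add the nullable-subset variants: Term → num Factor gives num Factor | num. Factor → Term Expr Factor gives Term Expr Factor | Term Expr.

Expr ::= op | num | num Term; Term ::= num op | num num | num Factor | num; Factor ::= num op | Expr num | Term Expr Factor | Term Expr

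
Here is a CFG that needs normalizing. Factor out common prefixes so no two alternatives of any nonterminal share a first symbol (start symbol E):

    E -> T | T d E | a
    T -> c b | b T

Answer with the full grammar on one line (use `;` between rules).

E -> a | T E'; T -> c b | b T; E' -> eps | d E

E has alternatives sharing prefix 'T': factor to E → T E' with E' → ε | d E.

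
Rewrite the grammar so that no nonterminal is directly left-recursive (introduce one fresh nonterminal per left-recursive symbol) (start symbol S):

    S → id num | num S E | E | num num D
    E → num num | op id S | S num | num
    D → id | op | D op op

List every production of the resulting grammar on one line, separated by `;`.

Directly left-recursive nonterminal: D.
For D: α = {op op}, β = {id, op}. Rewrite as D → β D' and D' → α D' | ε.

S → id num | num S E | E | num num D; E → num num | op id S | S num | num; D → id D' | op D'; D' → op op D' | ε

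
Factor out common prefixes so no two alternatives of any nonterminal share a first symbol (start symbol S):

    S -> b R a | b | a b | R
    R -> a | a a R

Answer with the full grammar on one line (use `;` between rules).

S -> a b | R | b S'; R -> a R'; S' -> R a | ε; R' -> ε | a R

S has alternatives sharing prefix 'b': factor to S → b S' with S' → R a | ε.
R has alternatives sharing prefix 'a': factor to R → a R' with R' → ε | a R.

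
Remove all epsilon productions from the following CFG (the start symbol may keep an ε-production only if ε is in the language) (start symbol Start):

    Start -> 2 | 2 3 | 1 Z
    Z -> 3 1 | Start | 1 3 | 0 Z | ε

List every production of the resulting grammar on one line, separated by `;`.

The nullable symbols are {Z}.
ε ∉ L(G), so no ε-production is kept.
Add the nullable-subset variants: Start → 1 Z gives 1 Z | 1. Z → 0 Z gives 0 Z | 0.

Start -> 2 | 2 3 | 1 Z | 1; Z -> 3 1 | Start | 1 3 | 0 Z | 0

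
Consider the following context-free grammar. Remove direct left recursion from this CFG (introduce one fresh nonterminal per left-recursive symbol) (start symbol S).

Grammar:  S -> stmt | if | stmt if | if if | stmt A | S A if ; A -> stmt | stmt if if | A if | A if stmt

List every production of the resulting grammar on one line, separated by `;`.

Directly left-recursive nonterminals: S, A.
For S: α = {A if}, β = {stmt, if, stmt if, if if, stmt A}. Rewrite as S → β S' and S' → α S' | ε.
For A: α = {if, if stmt}, β = {stmt, stmt if if}. Rewrite as A → β A' and A' → α A' | ε.

S -> stmt S' | if S' | stmt if S' | if if S' | stmt A S'; A -> stmt A' | stmt if if A'; S' -> A if S' | ε; A' -> if A' | if stmt A' | ε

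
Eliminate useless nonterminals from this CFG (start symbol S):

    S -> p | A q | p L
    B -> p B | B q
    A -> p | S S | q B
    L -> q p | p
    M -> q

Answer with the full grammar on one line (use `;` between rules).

S -> p | A q | p L; A -> p | S S; L -> q p | p

Generating nonterminals: {A, L, M, S}.
Reachable from S after that: {A, L, S}.
Removed useless symbols: {B, M} and every production mentioning them.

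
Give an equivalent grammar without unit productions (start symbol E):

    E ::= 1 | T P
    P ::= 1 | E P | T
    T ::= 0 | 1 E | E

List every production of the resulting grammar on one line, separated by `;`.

Unit pairs: P ⇒* {E, T}; T ⇒* {E}.
For every A with A ⇒* B via unit rules, add B's non-unit alternatives to A; then delete every rule of the form X → Y.

E ::= 1 | T P; P ::= 1 | T P | E P | 0 | 1 E; T ::= 1 | T P | 0 | 1 E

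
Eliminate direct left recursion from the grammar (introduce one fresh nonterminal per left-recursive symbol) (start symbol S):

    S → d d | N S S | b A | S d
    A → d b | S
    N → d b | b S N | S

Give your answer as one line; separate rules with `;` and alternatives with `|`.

Directly left-recursive nonterminal: S.
For S: α = {d}, β = {d d, N S S, b A}. Rewrite as S → β S' and S' → α S' | ε.

S → d d S' | N S S S' | b A S'; A → d b | S; N → d b | b S N | S; S' → d S' | ε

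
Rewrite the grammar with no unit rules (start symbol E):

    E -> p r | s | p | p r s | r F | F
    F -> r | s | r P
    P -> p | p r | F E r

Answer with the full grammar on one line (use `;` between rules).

E -> p r | s | p | p r s | r F | r | r P; F -> r | s | r P; P -> p | p r | F E r

Unit pairs: E ⇒* {F}.
For every A with A ⇒* B via unit rules, add B's non-unit alternatives to A; then delete every rule of the form X → Y.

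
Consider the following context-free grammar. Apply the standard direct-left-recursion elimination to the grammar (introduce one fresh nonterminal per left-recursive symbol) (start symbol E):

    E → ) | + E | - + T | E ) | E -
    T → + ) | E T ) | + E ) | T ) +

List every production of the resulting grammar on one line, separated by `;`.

E → ) E' | + E E' | - + T E'; T → + ) T' | E T ) T' | + E ) T'; E' → ) E' | - E' | ε; T' → ) + T' | ε

Directly left-recursive nonterminals: E, T.
For E: α = {), -}, β = {), + E, - + T}. Rewrite as E → β E' and E' → α E' | ε.
For T: α = {) +}, β = {+ ), E T ), + E )}. Rewrite as T → β T' and T' → α T' | ε.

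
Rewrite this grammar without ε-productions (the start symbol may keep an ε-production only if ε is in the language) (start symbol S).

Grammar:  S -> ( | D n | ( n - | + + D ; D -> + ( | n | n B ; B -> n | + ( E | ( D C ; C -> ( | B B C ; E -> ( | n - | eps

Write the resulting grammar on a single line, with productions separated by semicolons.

S -> ( | D n | ( n - | + + D; D -> + ( | n | n B; B -> n | + ( E | + ( | ( D C; C -> ( | B B C; E -> ( | n -

Nullable set = {E}.
ε ∉ L(G), so no ε-production is kept.
Expand every rule over subsets of its nullable positions: B → + ( E gives + ( E | + (.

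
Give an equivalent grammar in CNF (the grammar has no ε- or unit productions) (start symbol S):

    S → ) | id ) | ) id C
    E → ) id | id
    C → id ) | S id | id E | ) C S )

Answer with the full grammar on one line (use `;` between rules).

S → ) | X1 X2 | X2 Y1; E → X2 X1 | id; C → X1 X2 | S X1 | X1 E | X2 Y2; X1 → id; X2 → ); Y1 → X1 C; Y2 → C Y3; Y3 → S X2

Introduce a nonterminal for each terminal appearing in a rule of length ≥ 2: X1 → id, X2 → ).
Binarize each right-hand side of length ≥ 3 by chaining fresh nonterminals (Y1, Y2, …): affected rules were S → X2 X1 C; C → X2 C S X2.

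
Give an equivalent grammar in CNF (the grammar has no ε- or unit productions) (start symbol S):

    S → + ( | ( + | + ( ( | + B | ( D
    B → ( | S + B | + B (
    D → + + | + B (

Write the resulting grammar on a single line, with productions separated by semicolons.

S → X1 X2 | X2 X1 | X1 Y1 | X1 B | X2 D; B → ( | S Y2 | X1 Y3; D → X1 X1 | X1 Y4; X1 → +; X2 → (; Y1 → X2 X2; Y2 → X1 B; Y3 → B X2; Y4 → B X2

Introduce a nonterminal for each terminal appearing in a rule of length ≥ 2: X1 → +, X2 → (.
Binarize each right-hand side of length ≥ 3 by chaining fresh nonterminals (Y1, Y2, …): affected rules were S → X1 X2 X2; B → S X1 B; B → X1 B X2; D → X1 B X2.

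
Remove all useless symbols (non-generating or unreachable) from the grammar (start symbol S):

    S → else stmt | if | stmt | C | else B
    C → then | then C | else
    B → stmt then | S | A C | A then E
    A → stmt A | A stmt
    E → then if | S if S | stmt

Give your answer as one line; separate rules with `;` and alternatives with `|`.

S → else stmt | if | stmt | C | else B; C → then | then C | else; B → stmt then | S

Generating nonterminals: {B, C, E, S}.
Reachable from S after that: {B, C, S}.
Removed useless symbols: {A, E} and every production mentioning them.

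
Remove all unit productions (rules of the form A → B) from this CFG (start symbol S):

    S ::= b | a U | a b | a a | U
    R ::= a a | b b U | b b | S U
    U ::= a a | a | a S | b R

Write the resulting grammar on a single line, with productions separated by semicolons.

S ::= a a | a | a S | b R | b | a U | a b; R ::= a a | b b U | b b | S U; U ::= a a | a | a S | b R

Unit pairs: S ⇒* {U}.
Replace each nonterminal's rules with the union of the non-unit rules of every nonterminal it unit-derives.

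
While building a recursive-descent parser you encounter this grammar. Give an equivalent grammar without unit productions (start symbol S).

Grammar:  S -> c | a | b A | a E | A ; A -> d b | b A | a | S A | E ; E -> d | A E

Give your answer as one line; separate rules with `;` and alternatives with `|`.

S -> d | A E | c | a | b A | a E | d b | S A; A -> d | A E | d b | b A | a | S A; E -> d | A E

Unit pairs: A ⇒* {E}; S ⇒* {A, E}.
Replace each nonterminal's rules with the union of the non-unit rules of every nonterminal it unit-derives.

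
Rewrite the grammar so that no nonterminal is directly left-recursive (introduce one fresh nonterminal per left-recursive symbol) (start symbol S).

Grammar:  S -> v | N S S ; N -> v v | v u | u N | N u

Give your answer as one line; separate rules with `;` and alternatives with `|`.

S -> v | N S S; N -> v v N' | v u N' | u N N'; N' -> u N' | ε

N is directly left-recursive.
For N: α = {u}, β = {v v, v u, u N}. Rewrite as N → β N' and N' → α N' | ε.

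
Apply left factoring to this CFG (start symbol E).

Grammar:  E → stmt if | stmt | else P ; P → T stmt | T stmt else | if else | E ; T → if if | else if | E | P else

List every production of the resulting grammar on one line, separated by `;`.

E has alternatives sharing prefix 'stmt': factor to E → stmt E' with E' → if | ε.
P has alternatives sharing prefix 'T stmt': factor to P → T stmt P' with P' → ε | else.

E → else P | stmt E'; P → if else | E | T stmt P'; T → if if | else if | E | P else; E' → if | ε; P' → ε | else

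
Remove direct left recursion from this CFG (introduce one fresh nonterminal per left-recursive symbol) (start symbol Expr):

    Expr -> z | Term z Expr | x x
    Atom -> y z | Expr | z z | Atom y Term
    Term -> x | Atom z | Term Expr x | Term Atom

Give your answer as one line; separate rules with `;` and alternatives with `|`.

Expr -> z | Term z Expr | x x; Atom -> y z Atom1 | Expr Atom1 | z z Atom1; Term -> x Term1 | Atom z Term1; Atom1 -> y Term Atom1 | ε; Term1 -> Expr x Term1 | Atom Term1 | ε

Directly left-recursive nonterminals: Atom, Term.
For Atom: α = {y Term}, β = {y z, Expr, z z}. Rewrite as Atom → β Atom1 and Atom1 → α Atom1 | ε.
For Term: α = {Expr x, Atom}, β = {x, Atom z}. Rewrite as Term → β Term1 and Term1 → α Term1 | ε.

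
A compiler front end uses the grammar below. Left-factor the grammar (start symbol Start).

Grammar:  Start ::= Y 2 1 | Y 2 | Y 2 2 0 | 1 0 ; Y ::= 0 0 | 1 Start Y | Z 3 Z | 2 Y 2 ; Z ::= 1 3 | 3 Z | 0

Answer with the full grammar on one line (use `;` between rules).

Start ::= 1 0 | Y 2 Start1; Y ::= 0 0 | 1 Start Y | Z 3 Z | 2 Y 2; Z ::= 1 3 | 3 Z | 0; Start1 ::= 1 | ε | 2 0

Start has alternatives sharing prefix 'Y 2': factor to Start → Y 2 Start1 with Start1 → 1 | ε | 2 0.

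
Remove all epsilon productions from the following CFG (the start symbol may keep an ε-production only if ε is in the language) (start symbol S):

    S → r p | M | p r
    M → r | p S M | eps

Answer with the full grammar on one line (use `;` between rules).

S → r p | M | p r | eps; M → r | p S M | p S | p M | p

The nullable symbols are {M, S}.
ε ∈ L(G) since S is nullable, so keep S → ε.
Add the nullable-subset variants: M → p S M gives p S M | p S | p M | p.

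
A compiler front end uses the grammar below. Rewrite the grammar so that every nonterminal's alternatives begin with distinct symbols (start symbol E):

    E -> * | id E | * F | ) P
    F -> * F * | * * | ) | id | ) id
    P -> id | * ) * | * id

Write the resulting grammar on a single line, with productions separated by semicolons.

E has alternatives sharing prefix '*': factor to E → * E' with E' → ε | F.
F has alternatives sharing prefix '*': factor to F → * F' with F' → F * | *.
F has alternatives sharing prefix ')': factor to F → ) F'' with F'' → ε | id.
P has alternatives sharing prefix '*': factor to P → * P' with P' → ) * | id.

E -> id E | ) P | * E'; F -> id | * F' | ) F''; P -> id | * P'; E' -> ε | F; F' -> F * | *; F'' -> ε | id; P' -> ) * | id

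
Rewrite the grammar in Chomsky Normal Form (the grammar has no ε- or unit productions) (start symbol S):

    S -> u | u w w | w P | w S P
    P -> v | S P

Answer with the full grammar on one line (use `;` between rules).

S -> u | X1 Y1 | X2 P | X2 Y2; P -> v | S P; X1 -> u; X2 -> w; Y1 -> X2 X2; Y2 -> S P

Introduce a nonterminal for each terminal appearing in a rule of length ≥ 2: X1 → u, X2 → w.
Binarize each right-hand side of length ≥ 3 by chaining fresh nonterminals (Y1, Y2, …): affected rules were S → X1 X2 X2; S → X2 S P.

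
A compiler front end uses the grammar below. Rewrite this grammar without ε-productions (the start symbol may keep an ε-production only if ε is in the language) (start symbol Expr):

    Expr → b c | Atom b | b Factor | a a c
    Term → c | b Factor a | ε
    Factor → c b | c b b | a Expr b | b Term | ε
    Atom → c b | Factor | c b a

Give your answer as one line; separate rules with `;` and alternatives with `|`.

The nullable symbols are {Atom, Factor, Term}.
ε ∉ L(G), so no ε-production is kept.
For each production, add variants omitting each subset of nullable occurrences: Expr → Atom b gives Atom b | b. Term → b Factor a gives b Factor a | b a. Factor → b Term gives b Term | b.

Expr → b c | Atom b | b | b Factor | a a c; Term → c | b Factor a | b a; Factor → c b | c b b | a Expr b | b Term | b; Atom → c b | Factor | c b a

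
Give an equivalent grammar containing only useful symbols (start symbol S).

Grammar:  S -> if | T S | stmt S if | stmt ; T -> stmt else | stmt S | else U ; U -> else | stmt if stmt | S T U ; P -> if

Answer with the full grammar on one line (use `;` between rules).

Generating nonterminals: {P, S, T, U}.
Reachable from S after that: {S, T, U}.
Removed useless symbols: {P} and every production mentioning them.

S -> if | T S | stmt S if | stmt; T -> stmt else | stmt S | else U; U -> else | stmt if stmt | S T U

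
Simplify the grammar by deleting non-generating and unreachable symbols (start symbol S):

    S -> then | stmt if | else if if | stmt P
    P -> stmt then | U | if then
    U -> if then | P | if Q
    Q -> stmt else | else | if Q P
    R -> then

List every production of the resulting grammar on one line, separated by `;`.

Generating nonterminals: {P, Q, R, S, U}.
Reachable from S after that: {P, Q, S, U}.
Removed useless symbols: {R} and every production mentioning them.

S -> then | stmt if | else if if | stmt P; P -> stmt then | U | if then; U -> if then | P | if Q; Q -> stmt else | else | if Q P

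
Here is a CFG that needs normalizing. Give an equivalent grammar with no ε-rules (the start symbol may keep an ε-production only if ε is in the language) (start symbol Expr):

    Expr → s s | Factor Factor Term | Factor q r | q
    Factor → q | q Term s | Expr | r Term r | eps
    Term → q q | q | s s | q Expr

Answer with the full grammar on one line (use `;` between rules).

Expr → s s | Factor Factor Term | Factor Term | Term | Factor q r | q r | q; Factor → q | q Term s | Expr | r Term r; Term → q q | q | s s | q Expr

The nullable symbols are {Factor}.
ε ∉ L(G), so no ε-production is kept.
For each production, add variants omitting each subset of nullable occurrences: Expr → Factor Factor Term gives Factor Factor Term | Factor Term | Term. Expr → Factor q r gives Factor q r | q r.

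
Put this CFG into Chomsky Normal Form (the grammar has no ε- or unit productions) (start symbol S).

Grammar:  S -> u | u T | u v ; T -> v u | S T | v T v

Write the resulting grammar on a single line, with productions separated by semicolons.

S -> u | X1 T | X1 X2; T -> X2 X1 | S T | X2 Y1; X1 -> u; X2 -> v; Y1 -> T X2

Introduce a nonterminal for each terminal appearing in a rule of length ≥ 2: X1 → u, X2 → v.
Binarize each right-hand side of length ≥ 3 by chaining fresh nonterminals (Y1, Y2, …): affected rules were T → X2 T X2.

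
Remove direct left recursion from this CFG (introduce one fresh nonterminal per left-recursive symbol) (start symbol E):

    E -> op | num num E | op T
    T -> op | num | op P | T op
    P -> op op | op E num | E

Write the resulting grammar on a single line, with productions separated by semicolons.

E -> op | num num E | op T; T -> op T' | num T' | op P T'; P -> op op | op E num | E; T' -> op T' | ε

Directly left-recursive nonterminal: T.
For T: α = {op}, β = {op, num, op P}. Rewrite as T → β T' and T' → α T' | ε.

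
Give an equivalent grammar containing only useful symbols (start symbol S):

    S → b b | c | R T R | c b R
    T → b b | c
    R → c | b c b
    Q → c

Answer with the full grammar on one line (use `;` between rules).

S → b b | c | R T R | c b R; T → b b | c; R → c | b c b

Generating nonterminals: {Q, R, S, T}.
Reachable from S after that: {R, S, T}.
Removed useless symbols: {Q} and every production mentioning them.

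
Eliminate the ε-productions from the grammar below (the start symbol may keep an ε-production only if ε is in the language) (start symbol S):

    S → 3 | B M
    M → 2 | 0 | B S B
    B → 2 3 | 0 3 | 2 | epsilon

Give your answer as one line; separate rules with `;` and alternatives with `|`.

The nullable symbols are {B}.
ε ∉ L(G), so no ε-production is kept.
Add the nullable-subset variants: S → B M gives B M | M. M → B S B gives B S B | B S | S B | S.

S → 3 | B M | M; M → 2 | 0 | B S B | B S | S B | S; B → 2 3 | 0 3 | 2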